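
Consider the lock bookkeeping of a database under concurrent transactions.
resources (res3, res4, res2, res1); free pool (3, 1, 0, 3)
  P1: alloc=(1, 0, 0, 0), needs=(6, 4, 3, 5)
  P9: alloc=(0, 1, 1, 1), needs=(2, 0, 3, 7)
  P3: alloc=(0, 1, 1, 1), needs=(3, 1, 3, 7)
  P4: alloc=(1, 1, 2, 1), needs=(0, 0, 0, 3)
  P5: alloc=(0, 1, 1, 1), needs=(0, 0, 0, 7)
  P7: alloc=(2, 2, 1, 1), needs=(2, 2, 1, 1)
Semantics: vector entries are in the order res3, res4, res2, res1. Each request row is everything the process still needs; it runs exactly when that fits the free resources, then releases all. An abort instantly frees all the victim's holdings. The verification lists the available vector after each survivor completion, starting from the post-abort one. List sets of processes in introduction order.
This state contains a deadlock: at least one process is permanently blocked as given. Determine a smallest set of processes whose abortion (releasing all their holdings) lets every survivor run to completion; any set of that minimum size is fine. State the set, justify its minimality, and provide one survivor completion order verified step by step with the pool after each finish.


Minimum abort set: P9 and P3.
Key observation: aborting P9 and P3 returns (0, 2, 2, 2), and P5 — hopeless before — runs at step 3 with the returned capacity in the pool.
Minimality, checking each single-abort alternative: P1 alone leaves P9 blocked (short on res1); P9 alone leaves P3 blocked (short on res1); P3 alone leaves P9 blocked (short on res1); P4 alone leaves P9 blocked (short on res1); P5 alone leaves P9 blocked (short on res1); P7 alone leaves P9 blocked (short on res1).
Survivors finish in the order: P4, P7, P5, P1. Walking it through (pool after the aborts first):
  pool = (3, 3, 2, 5)
  run P4 (needs (0, 0, 0, 3), free (3, 3, 2, 5)); after release of (1, 1, 2, 1) the pool is (4, 4, 4, 6)
  run P7 (needs (2, 2, 1, 1), free (4, 4, 4, 6)); after release of (2, 2, 1, 1) the pool is (6, 6, 5, 7)
  run P5 (needs (0, 0, 0, 7), free (6, 6, 5, 7)); after release of (0, 1, 1, 1) the pool is (6, 7, 6, 8)
  run P1 (needs (6, 4, 3, 5), free (6, 7, 6, 8)); after release of (1, 0, 0, 0) the pool is (7, 7, 6, 8)


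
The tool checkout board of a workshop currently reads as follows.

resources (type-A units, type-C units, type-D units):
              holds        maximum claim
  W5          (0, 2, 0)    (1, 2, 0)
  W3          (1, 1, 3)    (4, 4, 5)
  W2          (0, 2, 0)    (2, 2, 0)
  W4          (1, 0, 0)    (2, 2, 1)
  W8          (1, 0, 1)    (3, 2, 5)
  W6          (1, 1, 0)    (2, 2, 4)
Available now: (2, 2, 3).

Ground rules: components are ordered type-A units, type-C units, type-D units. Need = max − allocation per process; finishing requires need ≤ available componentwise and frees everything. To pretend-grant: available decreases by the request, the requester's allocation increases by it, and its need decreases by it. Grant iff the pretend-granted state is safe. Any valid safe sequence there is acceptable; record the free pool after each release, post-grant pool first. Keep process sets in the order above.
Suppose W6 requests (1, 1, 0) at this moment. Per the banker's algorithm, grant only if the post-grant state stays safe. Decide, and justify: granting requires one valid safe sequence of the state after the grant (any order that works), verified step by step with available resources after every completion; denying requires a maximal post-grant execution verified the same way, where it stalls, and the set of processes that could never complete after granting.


DENY. Granting would leave the state unsafe.
Key observation: after W5, W4, W2 the pool peaks at (2, 5, 3), and each blocked process is short somewhere: W3 on type-A units; W8 on type-D units; W6 on type-D units.
Pretend the grant happened; the run W5, W4, W2 goes as far as possible. Check, step by step:
  pool = (1, 1, 3)
  run W5 (needs (1, 0, 0), free (1, 1, 3)); after release of (0, 2, 0) the pool is (1, 3, 3)
  run W4 (needs (1, 2, 1), free (1, 3, 3)); after release of (1, 0, 0) the pool is (2, 3, 3)
  run W2 (needs (2, 0, 0), free (2, 3, 3)); after release of (0, 2, 0) the pool is (2, 5, 3)
  W3 still needs (3, 3, 2) but only (2, 5, 3) is free — short on type-A units
  W8 still needs (2, 2, 4) but only (2, 5, 3) is free — short on type-D units
  W6 still needs (0, 0, 4) but only (2, 5, 3) is free — short on type-D units
Had the request been granted, W3, W8 and W6 could never finish.


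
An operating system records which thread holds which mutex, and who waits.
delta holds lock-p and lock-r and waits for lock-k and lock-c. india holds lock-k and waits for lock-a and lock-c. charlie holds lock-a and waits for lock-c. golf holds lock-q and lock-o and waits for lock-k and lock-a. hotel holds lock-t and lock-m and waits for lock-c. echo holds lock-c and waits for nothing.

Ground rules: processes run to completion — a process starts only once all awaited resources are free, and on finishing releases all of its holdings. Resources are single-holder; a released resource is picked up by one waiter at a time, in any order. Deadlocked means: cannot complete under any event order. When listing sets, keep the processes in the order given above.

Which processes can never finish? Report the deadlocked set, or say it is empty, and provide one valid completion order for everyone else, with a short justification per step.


The deadlocked set is empty.
Key observation: the wait relation is loop-free; peeling off processes with no waits unwinds the whole state.
The rest can finish in the order echo, hotel, charlie, india, golf, delta.
Step-by-step check:
  echo: no waits; runs immediately, freeing lock-c
  run hotel (all its waits — lock-c — are resolved); releases lock-t and lock-m
  run charlie (all its waits — lock-c — are resolved); releases lock-a
  run india (all its waits — lock-a and lock-c — are resolved); releases lock-k
  run golf (all its waits — lock-k and lock-a — are resolved); releases lock-q and lock-o
  run delta (all its waits — lock-k and lock-c — are resolved); releases lock-p and lock-r


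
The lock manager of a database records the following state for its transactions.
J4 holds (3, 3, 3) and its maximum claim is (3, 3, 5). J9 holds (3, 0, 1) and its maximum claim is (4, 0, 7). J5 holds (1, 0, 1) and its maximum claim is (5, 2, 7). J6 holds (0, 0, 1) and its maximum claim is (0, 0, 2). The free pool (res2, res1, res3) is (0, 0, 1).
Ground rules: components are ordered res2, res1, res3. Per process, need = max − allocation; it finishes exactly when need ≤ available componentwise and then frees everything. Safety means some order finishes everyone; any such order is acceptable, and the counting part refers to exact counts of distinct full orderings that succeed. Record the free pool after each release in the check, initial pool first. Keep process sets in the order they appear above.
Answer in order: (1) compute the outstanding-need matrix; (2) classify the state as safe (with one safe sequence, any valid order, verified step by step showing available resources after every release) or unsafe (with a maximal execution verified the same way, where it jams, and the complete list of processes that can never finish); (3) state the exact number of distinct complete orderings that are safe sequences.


(1) Need matrix, components ordered res2, res1, res3:
  J4: (0, 0, 2)
  J9: (1, 0, 6)
  J5: (4, 2, 6)
  J6: (0, 0, 1)
(2) UNSAFE.
Key observation: even finishing J6, J4 leaves just (3, 3, 5) free — too little res3 for any of the remaining processes.
Going as far as possible: J6, J4; after that, nothing fits. Check, step by step:
  pool = (0, 0, 1)
  J6: need (0, 0, 1) fits (0, 0, 1); releases (0, 0, 1), pool now (0, 0, 2)
  J4: need (0, 0, 2) fits (0, 0, 2); releases (3, 3, 3), pool now (3, 3, 5)
  J9 still needs (1, 0, 6) but only (3, 3, 5) is free — short on res3
  J5 still needs (4, 2, 6) but only (3, 3, 5) is free — short on res2 and res3
Never able to finish: J9 and J5.
(3) The exact count: 0 of the possible complete orderings are safe sequences.


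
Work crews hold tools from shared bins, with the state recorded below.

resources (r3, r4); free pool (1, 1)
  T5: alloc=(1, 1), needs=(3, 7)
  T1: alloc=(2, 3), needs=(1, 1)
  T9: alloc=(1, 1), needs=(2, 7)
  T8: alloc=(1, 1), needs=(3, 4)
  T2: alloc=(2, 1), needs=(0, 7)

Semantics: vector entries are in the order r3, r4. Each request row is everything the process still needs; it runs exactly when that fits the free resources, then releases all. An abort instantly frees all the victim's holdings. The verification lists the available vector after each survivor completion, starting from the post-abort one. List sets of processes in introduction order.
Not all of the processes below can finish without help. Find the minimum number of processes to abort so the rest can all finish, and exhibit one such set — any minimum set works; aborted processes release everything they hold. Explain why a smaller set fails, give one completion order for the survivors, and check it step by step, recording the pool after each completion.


The answer: abort T5 and T9.
Key observation: no ordering could ever have run T2 before the abort of T5 and T9; with (2, 2) back in the pool it fits at step 3.
Why nothing smaller works — every single abort fails: T5 alone leaves T9 blocked (short on r4); T1 alone leaves T5 blocked (short on r4); T9 alone leaves T5 blocked (short on r4); T8 alone leaves T5 blocked (short on r4); T2 alone leaves T5 blocked (short on r4).
The survivors complete as T1, T8, T2. Step-by-step check (starting from the post-abort pool):
  pool = (3, 3)
  run T1 (needs (1, 1), free (3, 3)); after release of (2, 3) the pool is (5, 6)
  run T8 (needs (3, 4), free (5, 6)); after release of (1, 1) the pool is (6, 7)
  run T2 (needs (0, 7), free (6, 7)); after release of (2, 1) the pool is (8, 8)


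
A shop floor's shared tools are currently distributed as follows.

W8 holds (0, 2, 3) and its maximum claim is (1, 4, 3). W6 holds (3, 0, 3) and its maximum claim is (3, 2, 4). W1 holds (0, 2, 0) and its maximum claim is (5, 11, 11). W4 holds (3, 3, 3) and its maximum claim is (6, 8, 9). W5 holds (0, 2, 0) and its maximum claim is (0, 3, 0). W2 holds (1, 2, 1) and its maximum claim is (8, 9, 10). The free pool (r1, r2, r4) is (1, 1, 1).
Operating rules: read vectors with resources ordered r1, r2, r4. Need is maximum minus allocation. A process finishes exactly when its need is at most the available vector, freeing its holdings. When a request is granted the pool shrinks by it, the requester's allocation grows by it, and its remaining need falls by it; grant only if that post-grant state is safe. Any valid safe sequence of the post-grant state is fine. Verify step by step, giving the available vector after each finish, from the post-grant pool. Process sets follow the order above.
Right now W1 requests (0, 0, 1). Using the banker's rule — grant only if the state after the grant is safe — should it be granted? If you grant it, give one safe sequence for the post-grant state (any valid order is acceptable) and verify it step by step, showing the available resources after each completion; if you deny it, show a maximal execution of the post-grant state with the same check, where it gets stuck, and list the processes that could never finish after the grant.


GRANT — the state after the grant stays safe, e.g. via W5, W8, W6, W4, W2, W1.
Key observation: post-grant, (1, 1, 0) remains, and an order beginning with W5 completes everyone.
Check on the post-grant state, step by step:
  pool = (1, 1, 0)
  W5: need (0, 1, 0) fits (1, 1, 0); releases (0, 2, 0), pool now (1, 3, 0)
  W8: need (1, 2, 0) fits (1, 3, 0); releases (0, 2, 3), pool now (1, 5, 3)
  W6: need (0, 2, 1) fits (1, 5, 3); releases (3, 0, 3), pool now (4, 5, 6)
  W4: need (3, 5, 6) fits (4, 5, 6); releases (3, 3, 3), pool now (7, 8, 9)
  W2: need (7, 7, 9) fits (7, 8, 9); releases (1, 2, 1), pool now (8, 10, 10)
  W1: need (5, 9, 10) fits (8, 10, 10); releases (0, 2, 1), pool now (8, 12, 11)


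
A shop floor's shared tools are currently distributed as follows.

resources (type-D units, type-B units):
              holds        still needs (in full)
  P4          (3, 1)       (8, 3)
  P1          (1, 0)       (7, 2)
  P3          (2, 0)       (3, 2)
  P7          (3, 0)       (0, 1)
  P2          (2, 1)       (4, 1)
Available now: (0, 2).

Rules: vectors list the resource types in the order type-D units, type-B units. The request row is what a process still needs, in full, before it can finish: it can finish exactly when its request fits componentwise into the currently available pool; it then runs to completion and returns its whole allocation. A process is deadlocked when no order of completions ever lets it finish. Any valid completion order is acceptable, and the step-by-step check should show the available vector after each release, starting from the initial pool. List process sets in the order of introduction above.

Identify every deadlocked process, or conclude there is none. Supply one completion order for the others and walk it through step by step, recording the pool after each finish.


No process is deadlocked.
Key observation: P7 fits the free pool immediately, and its release cascades until everyone finishes.
The rest can finish in the order P7, P3, P2, P1, P4. Walking it through:
  pool = (0, 2)
  P7 needs (0, 1) <= (0, 2) -> finishes; pool += (3, 0) = (3, 2)
  P3 needs (3, 2) <= (3, 2) -> finishes; pool += (2, 0) = (5, 2)
  P2 needs (4, 1) <= (5, 2) -> finishes; pool += (2, 1) = (7, 3)
  P1 needs (7, 2) <= (7, 3) -> finishes; pool += (1, 0) = (8, 3)
  P4 needs (8, 3) <= (8, 3) -> finishes; pool += (3, 1) = (11, 4)


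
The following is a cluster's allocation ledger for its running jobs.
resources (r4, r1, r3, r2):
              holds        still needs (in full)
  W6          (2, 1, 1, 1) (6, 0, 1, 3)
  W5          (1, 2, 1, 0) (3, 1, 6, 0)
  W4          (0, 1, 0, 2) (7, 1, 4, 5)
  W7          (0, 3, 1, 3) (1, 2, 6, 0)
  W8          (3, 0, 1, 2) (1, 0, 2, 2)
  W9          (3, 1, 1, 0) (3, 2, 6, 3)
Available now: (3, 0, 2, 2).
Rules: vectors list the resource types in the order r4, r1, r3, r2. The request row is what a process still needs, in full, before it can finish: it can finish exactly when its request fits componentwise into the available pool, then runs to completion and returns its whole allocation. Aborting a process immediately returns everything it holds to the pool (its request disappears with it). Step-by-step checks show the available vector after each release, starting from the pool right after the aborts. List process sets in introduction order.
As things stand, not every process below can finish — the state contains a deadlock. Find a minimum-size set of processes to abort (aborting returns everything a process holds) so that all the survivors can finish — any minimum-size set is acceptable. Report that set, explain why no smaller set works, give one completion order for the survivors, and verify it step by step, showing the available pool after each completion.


The answer: abort W5 and W7.
Key observation: no ordering could ever have run W9 before the abort of W5 and W7; with (1, 5, 2, 3) back in the pool it fits at step 3.
Minimality, checking each single-abort alternative: W6 alone leaves W5 blocked (short on r3); W5 alone leaves W7 blocked (short on r3); W4 alone leaves W5 blocked (short on r3); W7 alone leaves W5 blocked (short on r3); W8 alone leaves W5 blocked (short on r3); W9 alone leaves W5 blocked (short on r3).
Survivors finish in the order: W8, W6, W9, W4. Verifying each step (pool after the aborts first):
  pool = (4, 5, 4, 5)
  W8 needs (1, 0, 2, 2) <= (4, 5, 4, 5) -> finishes; pool += (3, 0, 1, 2) = (7, 5, 5, 7)
  W6 needs (6, 0, 1, 3) <= (7, 5, 5, 7) -> finishes; pool += (2, 1, 1, 1) = (9, 6, 6, 8)
  W9 needs (3, 2, 6, 3) <= (9, 6, 6, 8) -> finishes; pool += (3, 1, 1, 0) = (12, 7, 7, 8)
  W4 needs (7, 1, 4, 5) <= (12, 7, 7, 8) -> finishes; pool += (0, 1, 0, 2) = (12, 8, 7, 10)


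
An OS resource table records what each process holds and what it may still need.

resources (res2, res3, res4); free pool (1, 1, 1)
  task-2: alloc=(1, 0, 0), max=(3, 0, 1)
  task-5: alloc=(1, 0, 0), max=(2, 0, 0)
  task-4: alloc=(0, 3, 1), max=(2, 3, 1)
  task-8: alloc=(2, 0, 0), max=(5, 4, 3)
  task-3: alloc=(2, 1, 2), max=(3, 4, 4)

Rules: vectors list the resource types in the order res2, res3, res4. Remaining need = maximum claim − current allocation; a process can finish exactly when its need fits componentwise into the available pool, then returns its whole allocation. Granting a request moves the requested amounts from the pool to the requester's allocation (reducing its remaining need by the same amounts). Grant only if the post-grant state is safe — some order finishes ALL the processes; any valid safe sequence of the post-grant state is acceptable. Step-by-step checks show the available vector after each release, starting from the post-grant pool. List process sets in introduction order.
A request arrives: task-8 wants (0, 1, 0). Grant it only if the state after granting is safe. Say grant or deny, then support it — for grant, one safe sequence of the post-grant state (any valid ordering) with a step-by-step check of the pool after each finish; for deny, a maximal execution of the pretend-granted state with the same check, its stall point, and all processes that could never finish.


GRANT. The post-grant state is safe; one safe sequence: task-5, task-4, task-3, task-8, task-2.
Key observation: granting shrinks the pool to (1, 0, 1), yet task-5 still fits and the chain goes through.
Step-by-step check of the post-grant state:
  pool = (1, 0, 1)
  task-5 needs (1, 0, 0) <= (1, 0, 1) -> finishes; pool += (1, 0, 0) = (2, 0, 1)
  task-4 needs (2, 0, 0) <= (2, 0, 1) -> finishes; pool += (0, 3, 1) = (2, 3, 2)
  task-3 needs (1, 3, 2) <= (2, 3, 2) -> finishes; pool += (2, 1, 2) = (4, 4, 4)
  task-8 needs (3, 3, 3) <= (4, 4, 4) -> finishes; pool += (2, 1, 0) = (6, 5, 4)
  task-2 needs (2, 0, 1) <= (6, 5, 4) -> finishes; pool += (1, 0, 0) = (7, 5, 4)


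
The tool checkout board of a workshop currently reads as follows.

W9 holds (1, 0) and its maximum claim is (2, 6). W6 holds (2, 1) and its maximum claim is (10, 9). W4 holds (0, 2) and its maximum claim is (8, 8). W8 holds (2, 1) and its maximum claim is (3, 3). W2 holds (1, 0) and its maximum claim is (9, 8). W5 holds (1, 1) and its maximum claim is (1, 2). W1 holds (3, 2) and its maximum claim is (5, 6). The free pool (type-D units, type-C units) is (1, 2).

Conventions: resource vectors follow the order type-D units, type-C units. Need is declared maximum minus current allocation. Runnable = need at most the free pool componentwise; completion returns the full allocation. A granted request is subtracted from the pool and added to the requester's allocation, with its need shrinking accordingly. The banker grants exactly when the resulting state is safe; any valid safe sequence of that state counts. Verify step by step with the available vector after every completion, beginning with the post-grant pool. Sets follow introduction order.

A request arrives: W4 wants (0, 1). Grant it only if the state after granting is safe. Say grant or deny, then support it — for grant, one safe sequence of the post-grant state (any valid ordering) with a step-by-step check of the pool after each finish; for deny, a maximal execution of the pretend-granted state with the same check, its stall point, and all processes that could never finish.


DENY. Granting would leave the state unsafe.
Key observation: the wall is type-C units: completing W5, W8 brings the pool only to (4, 3), and all the rest need more.
After a pretend grant, a maximal execution: W5, W8 — then nothing else fits. Check, step by step:
  pool = (1, 1)
  W5 needs (0, 1) <= (1, 1) -> finishes; pool += (1, 1) = (2, 2)
  W8 needs (1, 2) <= (2, 2) -> finishes; pool += (2, 1) = (4, 3)
  blocked: W9 wants (1, 6), pool (4, 3) — not enough type-C units
  blocked: W6 wants (8, 8), pool (4, 3) — not enough type-D units and type-C units
  blocked: W4 wants (8, 5), pool (4, 3) — not enough type-D units and type-C units
  blocked: W2 wants (8, 8), pool (4, 3) — not enough type-D units and type-C units
  blocked: W1 wants (2, 4), pool (4, 3) — not enough type-C units
Post-grant, the permanently blocked set is W9, W6, W4, W2 and W1.


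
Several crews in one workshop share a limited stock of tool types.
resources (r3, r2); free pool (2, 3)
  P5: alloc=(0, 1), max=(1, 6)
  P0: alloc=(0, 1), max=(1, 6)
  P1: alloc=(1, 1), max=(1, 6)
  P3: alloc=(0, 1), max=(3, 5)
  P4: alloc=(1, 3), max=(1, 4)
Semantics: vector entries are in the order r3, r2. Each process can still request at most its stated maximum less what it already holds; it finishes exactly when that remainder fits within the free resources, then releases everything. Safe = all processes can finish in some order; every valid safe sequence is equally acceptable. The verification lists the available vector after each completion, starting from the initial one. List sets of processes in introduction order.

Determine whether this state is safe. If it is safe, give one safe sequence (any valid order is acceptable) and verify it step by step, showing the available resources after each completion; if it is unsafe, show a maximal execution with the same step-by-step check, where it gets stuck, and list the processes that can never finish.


SAFE — a valid safe sequence is P4, P0, P3, P1, P5.
Key observation: P3 marks the first exact bind of the order: its need (3, 4) fits the free (3, 7) with zero slack on a requested resource.
Step-by-step check:
  pool = (2, 3)
  run P4 (needs (0, 1), free (2, 3)); after release of (1, 3) the pool is (3, 6)
  run P0 (needs (1, 5), free (3, 6)); after release of (0, 1) the pool is (3, 7)
  run P3 (needs (3, 4), free (3, 7)); after release of (0, 1) the pool is (3, 8)
  run P1 (needs (0, 5), free (3, 8)); after release of (1, 1) the pool is (4, 9)
  run P5 (needs (1, 5), free (4, 9)); after release of (0, 1) the pool is (4, 10)


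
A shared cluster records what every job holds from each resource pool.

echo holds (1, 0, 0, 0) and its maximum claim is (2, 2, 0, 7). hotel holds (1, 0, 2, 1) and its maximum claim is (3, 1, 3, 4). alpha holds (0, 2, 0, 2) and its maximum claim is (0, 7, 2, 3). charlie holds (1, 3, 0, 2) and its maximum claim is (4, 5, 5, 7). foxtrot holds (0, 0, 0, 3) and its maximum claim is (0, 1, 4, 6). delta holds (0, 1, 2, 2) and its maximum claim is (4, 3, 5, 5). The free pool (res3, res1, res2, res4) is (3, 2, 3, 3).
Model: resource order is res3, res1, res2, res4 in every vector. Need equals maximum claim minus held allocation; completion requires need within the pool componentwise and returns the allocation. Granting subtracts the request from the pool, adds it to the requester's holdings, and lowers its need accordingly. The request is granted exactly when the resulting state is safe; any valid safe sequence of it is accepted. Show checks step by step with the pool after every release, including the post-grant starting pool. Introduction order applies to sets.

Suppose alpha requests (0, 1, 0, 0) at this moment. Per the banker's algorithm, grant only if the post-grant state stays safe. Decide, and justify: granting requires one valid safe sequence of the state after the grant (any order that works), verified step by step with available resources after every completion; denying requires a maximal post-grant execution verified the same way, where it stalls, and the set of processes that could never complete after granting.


DENY. Granting would leave the state unsafe.
Key observation: res1 is the bottleneck — with hotel, foxtrot done the pool holds (4, 1, 5, 7), short of every remaining need.
Pretend the grant happened; the run hotel, foxtrot goes as far as possible. Walking it through:
  pool = (3, 1, 3, 3)
  hotel needs (2, 1, 1, 3) <= (3, 1, 3, 3) -> finishes; pool += (1, 0, 2, 1) = (4, 1, 5, 4)
  foxtrot needs (0, 1, 4, 3) <= (4, 1, 5, 4) -> finishes; pool += (0, 0, 0, 3) = (4, 1, 5, 7)
  echo cannot run: need (1, 2, 0, 7) vs free (4, 1, 5, 7) (insufficient res1)
  alpha cannot run: need (0, 4, 2, 1) vs free (4, 1, 5, 7) (insufficient res1)
  charlie cannot run: need (3, 2, 5, 5) vs free (4, 1, 5, 7) (insufficient res1)
  delta cannot run: need (4, 2, 3, 3) vs free (4, 1, 5, 7) (insufficient res1)
Post-grant, the permanently blocked set is echo, alpha, charlie and delta.


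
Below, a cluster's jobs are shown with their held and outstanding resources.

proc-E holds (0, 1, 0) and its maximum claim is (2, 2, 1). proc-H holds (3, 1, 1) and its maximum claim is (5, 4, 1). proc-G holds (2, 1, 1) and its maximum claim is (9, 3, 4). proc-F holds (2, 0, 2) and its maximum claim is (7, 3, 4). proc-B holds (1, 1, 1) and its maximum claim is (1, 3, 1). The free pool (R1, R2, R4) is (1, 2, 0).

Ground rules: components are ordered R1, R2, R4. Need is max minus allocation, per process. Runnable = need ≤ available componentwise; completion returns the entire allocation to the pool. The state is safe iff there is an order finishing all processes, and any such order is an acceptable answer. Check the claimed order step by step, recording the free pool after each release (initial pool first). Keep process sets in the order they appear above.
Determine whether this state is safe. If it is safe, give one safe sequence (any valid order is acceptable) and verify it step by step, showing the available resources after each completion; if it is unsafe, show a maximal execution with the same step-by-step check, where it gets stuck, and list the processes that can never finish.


SAFE — a valid safe sequence is proc-B, proc-E, proc-H, proc-F, proc-G.
Key observation: reading the order forward, proc-B is the first process whose need (0, 2, 0) meets the free pool (1, 2, 0) exactly on a resource it requests.
Walking it through:
  pool = (1, 2, 0)
  proc-B: need (0, 2, 0) fits (1, 2, 0); releases (1, 1, 1), pool now (2, 3, 1)
  proc-E: need (2, 1, 1) fits (2, 3, 1); releases (0, 1, 0), pool now (2, 4, 1)
  proc-H: need (2, 3, 0) fits (2, 4, 1); releases (3, 1, 1), pool now (5, 5, 2)
  proc-F: need (5, 3, 2) fits (5, 5, 2); releases (2, 0, 2), pool now (7, 5, 4)
  proc-G: need (7, 2, 3) fits (7, 5, 4); releases (2, 1, 1), pool now (9, 6, 5)


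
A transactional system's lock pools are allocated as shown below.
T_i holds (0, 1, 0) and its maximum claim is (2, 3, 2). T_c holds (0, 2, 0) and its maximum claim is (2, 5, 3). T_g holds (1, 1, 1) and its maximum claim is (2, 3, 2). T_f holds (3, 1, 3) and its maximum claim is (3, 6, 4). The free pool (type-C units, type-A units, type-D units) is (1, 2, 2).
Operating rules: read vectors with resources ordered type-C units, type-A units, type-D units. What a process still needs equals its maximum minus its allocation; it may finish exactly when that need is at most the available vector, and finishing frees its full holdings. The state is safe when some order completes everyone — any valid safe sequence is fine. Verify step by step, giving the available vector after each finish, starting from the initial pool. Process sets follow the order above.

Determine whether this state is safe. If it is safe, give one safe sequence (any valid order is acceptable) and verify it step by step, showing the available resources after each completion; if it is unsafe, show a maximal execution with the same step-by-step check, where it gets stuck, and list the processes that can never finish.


SAFE — a valid safe sequence is T_g, T_i, T_c, T_f.
Key observation: at T_g the run first touches a limit — (1, 2, 1) against (1, 2, 2), exact on a resource it actually requests.
Check, step by step:
  pool = (1, 2, 2)
  T_g: need (1, 2, 1) fits (1, 2, 2); releases (1, 1, 1), pool now (2, 3, 3)
  T_i: need (2, 2, 2) fits (2, 3, 3); releases (0, 1, 0), pool now (2, 4, 3)
  T_c: need (2, 3, 3) fits (2, 4, 3); releases (0, 2, 0), pool now (2, 6, 3)
  T_f: need (0, 5, 1) fits (2, 6, 3); releases (3, 1, 3), pool now (5, 7, 6)


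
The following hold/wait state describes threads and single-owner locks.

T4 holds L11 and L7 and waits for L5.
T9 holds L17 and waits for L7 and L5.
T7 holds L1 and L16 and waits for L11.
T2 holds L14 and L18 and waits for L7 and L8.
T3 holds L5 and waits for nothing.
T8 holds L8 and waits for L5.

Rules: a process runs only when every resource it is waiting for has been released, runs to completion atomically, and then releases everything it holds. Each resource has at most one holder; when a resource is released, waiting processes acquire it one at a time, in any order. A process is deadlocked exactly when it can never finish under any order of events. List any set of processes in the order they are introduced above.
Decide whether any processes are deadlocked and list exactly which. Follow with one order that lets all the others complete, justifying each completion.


The deadlocked set is empty.
Key observation: the wait graph is acyclic; completion cascades from the unblocked processes through everyone else.
A valid finishing order for the others: T3, T8, T4, T2, T9, T7.
Step-by-step check:
  run T3 (it waits on nothing); releases L5
  run T8 (all its waits — L5 — are resolved); releases L8
  run T4 (all its waits — L5 — are resolved); releases L11 and L7
  run T2 (all its waits — L7 and L8 — are resolved); releases L14 and L18
  run T9 (all its waits — L7 and L5 — are resolved); releases L17
  run T7 (all its waits — L11 — are resolved); releases L1 and L16


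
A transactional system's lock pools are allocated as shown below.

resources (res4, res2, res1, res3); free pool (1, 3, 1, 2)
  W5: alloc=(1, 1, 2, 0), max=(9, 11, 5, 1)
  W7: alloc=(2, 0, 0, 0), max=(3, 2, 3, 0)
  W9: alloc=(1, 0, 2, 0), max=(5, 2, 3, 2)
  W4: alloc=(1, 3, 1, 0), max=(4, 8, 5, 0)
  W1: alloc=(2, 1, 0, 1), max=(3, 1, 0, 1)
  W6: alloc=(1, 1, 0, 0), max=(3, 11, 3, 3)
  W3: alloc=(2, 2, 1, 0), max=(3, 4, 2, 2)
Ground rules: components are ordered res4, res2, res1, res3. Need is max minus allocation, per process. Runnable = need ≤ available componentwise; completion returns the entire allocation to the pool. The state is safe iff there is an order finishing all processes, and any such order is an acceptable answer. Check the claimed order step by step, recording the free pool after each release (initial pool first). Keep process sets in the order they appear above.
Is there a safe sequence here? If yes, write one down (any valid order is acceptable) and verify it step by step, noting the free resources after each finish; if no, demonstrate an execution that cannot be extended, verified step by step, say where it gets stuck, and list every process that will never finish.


UNSAFE.
Key observation: no order helps: past W3, W1, W9, W7, W4, the free pool tops out at (9, 9, 5, 3), below what each blocked process needs in res2.
Going as far as possible: W3, W1, W9, W7, W4; after that, nothing fits. Check, step by step:
  pool = (1, 3, 1, 2)
  W3: need (1, 2, 1, 2) fits (1, 3, 1, 2); releases (2, 2, 1, 0), pool now (3, 5, 2, 2)
  W1: need (1, 0, 0, 0) fits (3, 5, 2, 2); releases (2, 1, 0, 1), pool now (5, 6, 2, 3)
  W9: need (4, 2, 1, 2) fits (5, 6, 2, 3); releases (1, 0, 2, 0), pool now (6, 6, 4, 3)
  W7: need (1, 2, 3, 0) fits (6, 6, 4, 3); releases (2, 0, 0, 0), pool now (8, 6, 4, 3)
  W4: need (3, 5, 4, 0) fits (8, 6, 4, 3); releases (1, 3, 1, 0), pool now (9, 9, 5, 3)
  W5 still needs (8, 10, 3, 1) but only (9, 9, 5, 3) is free — short on res2
  W6 still needs (2, 10, 3, 3) but only (9, 9, 5, 3) is free — short on res2
Never able to finish: W5 and W6.


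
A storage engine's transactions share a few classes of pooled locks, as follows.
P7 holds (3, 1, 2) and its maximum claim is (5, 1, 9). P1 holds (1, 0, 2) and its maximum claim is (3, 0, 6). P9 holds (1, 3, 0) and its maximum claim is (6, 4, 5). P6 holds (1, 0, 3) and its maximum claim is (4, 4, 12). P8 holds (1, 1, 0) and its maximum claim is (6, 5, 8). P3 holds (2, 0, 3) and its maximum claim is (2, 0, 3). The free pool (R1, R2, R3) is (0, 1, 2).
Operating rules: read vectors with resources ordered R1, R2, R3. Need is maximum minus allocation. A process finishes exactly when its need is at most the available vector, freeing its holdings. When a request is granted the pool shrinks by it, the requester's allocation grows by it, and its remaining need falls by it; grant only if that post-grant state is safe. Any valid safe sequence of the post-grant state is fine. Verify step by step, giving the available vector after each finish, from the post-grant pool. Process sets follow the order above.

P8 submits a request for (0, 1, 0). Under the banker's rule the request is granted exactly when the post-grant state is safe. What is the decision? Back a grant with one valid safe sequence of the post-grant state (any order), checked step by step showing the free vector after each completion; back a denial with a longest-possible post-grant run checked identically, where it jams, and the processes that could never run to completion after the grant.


GRANT: granting preserves safety; a valid post-grant sequence is P3, P1, P7, P9, P8, P6.
Key observation: after the grant the pool drops to (0, 0, 2), which still lets P3 finish first and unwind the rest.
Verifying the post-grant state step by step:
  pool = (0, 0, 2)
  P3 needs (0, 0, 0) <= (0, 0, 2) -> finishes; pool += (2, 0, 3) = (2, 0, 5)
  P1 needs (2, 0, 4) <= (2, 0, 5) -> finishes; pool += (1, 0, 2) = (3, 0, 7)
  P7 needs (2, 0, 7) <= (3, 0, 7) -> finishes; pool += (3, 1, 2) = (6, 1, 9)
  P9 needs (5, 1, 5) <= (6, 1, 9) -> finishes; pool += (1, 3, 0) = (7, 4, 9)
  P8 needs (5, 3, 8) <= (7, 4, 9) -> finishes; pool += (1, 2, 0) = (8, 6, 9)
  P6 needs (3, 4, 9) <= (8, 6, 9) -> finishes; pool += (1, 0, 3) = (9, 6, 12)


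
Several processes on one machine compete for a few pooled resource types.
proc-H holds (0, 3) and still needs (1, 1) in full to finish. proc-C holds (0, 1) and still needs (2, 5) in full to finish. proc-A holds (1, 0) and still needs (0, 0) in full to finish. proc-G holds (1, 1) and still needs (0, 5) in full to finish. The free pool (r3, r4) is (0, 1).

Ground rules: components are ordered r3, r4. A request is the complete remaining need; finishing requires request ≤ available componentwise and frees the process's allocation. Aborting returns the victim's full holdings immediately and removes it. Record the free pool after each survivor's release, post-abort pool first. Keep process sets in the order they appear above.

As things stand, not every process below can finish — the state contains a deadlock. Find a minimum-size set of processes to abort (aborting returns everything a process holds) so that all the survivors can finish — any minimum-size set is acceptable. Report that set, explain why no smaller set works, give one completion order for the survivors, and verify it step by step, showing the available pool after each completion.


Abort proc-C.
Key observation: proc-G had no path to completion before; after the abort of proc-C ((0, 1) returned), step 3 is where it fits.
Why nothing smaller works: aborting no one leaves the state deadlocked as given.
The survivors complete as proc-A, proc-H, proc-G. Verifying each step (starting from the post-abort pool):
  pool = (0, 2)
  run proc-A (needs (0, 0), free (0, 2)); after release of (1, 0) the pool is (1, 2)
  run proc-H (needs (1, 1), free (1, 2)); after release of (0, 3) the pool is (1, 5)
  run proc-G (needs (0, 5), free (1, 5)); after release of (1, 1) the pool is (2, 6)


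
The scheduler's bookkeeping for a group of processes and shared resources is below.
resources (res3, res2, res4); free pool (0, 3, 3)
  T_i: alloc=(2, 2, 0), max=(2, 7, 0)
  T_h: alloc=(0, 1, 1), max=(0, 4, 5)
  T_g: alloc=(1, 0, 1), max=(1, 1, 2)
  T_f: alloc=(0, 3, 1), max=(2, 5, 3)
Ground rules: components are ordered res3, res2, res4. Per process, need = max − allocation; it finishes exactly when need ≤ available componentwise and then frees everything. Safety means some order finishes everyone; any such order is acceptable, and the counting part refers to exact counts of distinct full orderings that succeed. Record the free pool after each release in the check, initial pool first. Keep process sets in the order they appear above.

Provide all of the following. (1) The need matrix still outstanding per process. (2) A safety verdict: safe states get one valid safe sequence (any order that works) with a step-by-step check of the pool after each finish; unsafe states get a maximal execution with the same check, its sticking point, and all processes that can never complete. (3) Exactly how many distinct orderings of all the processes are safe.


(1) Outstanding need per process (order res3, res2, res4):
  T_i: (0, 5, 0)
  T_h: (0, 3, 4)
  T_g: (0, 1, 1)
  T_f: (2, 2, 2)
(2) The state is UNSAFE.
Key observation: after T_g, T_h the pool peaks at (1, 4, 5), and each blocked process is short somewhere: T_i on res2; T_f on res3.
Going as far as possible: T_g, T_h; after that, nothing fits. Verifying each step:
  pool = (0, 3, 3)
  run T_g (needs (0, 1, 1), free (0, 3, 3)); after release of (1, 0, 1) the pool is (1, 3, 4)
  run T_h (needs (0, 3, 4), free (1, 3, 4)); after release of (0, 1, 1) the pool is (1, 4, 5)
  T_i cannot run: need (0, 5, 0) vs free (1, 4, 5) (insufficient res2)
  T_f cannot run: need (2, 2, 2) vs free (1, 4, 5) (insufficient res3)
Processes that can never finish: T_i and T_f.
(3) The exact count: 0 of the possible complete orderings are safe sequences.


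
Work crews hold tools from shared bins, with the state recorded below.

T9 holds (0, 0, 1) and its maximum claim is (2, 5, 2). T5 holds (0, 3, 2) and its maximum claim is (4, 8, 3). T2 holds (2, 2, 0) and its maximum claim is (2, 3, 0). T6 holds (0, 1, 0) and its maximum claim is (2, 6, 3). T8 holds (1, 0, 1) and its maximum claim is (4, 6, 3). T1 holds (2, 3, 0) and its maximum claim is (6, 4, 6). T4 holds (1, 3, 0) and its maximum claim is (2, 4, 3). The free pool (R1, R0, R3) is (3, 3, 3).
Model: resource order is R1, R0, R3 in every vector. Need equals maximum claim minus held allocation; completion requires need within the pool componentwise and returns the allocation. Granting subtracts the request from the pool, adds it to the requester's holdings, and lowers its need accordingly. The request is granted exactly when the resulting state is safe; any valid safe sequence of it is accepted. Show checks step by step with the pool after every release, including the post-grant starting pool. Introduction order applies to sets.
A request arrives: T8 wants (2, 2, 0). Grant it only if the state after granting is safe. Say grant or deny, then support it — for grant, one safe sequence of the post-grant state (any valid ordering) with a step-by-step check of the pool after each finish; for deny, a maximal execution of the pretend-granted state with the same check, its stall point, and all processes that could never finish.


GRANT. The post-grant state is safe; one safe sequence: T4, T8, T5, T2, T6, T1, T9.
Key observation: the grant leaves (1, 1, 3) free — enough for T4, whose release restarts the cascade.
Verifying the post-grant state step by step:
  pool = (1, 1, 3)
  run T4 (needs (1, 1, 3), free (1, 1, 3)); after release of (1, 3, 0) the pool is (2, 4, 3)
  run T8 (needs (1, 4, 2), free (2, 4, 3)); after release of (3, 2, 1) the pool is (5, 6, 4)
  run T5 (needs (4, 5, 1), free (5, 6, 4)); after release of (0, 3, 2) the pool is (5, 9, 6)
  run T2 (needs (0, 1, 0), free (5, 9, 6)); after release of (2, 2, 0) the pool is (7, 11, 6)
  run T6 (needs (2, 5, 3), free (7, 11, 6)); after release of (0, 1, 0) the pool is (7, 12, 6)
  run T1 (needs (4, 1, 6), free (7, 12, 6)); after release of (2, 3, 0) the pool is (9, 15, 6)
  run T9 (needs (2, 5, 1), free (9, 15, 6)); after release of (0, 0, 1) the pool is (9, 15, 7)


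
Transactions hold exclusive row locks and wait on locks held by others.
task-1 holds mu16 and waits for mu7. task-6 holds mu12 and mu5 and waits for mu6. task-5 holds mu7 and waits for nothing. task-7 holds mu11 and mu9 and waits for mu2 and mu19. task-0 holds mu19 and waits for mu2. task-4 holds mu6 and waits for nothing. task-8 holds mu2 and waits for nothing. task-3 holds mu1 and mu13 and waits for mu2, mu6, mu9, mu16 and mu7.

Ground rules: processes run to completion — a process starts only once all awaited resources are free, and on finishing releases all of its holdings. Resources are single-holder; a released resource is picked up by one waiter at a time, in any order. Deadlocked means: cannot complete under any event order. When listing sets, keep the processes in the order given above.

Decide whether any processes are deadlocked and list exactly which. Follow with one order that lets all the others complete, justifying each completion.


Nothing here is deadlocked.
Key observation: no waiting chain loops back on itself — every chain ends at a process that waits on nothing, so everyone eventually runs.
One completion order for the rest: task-4, task-5, task-8, task-0, task-6, task-1, task-7, task-3.
Step-by-step check:
  run task-4 (it waits on nothing); releases mu6
  run task-5 (it waits on nothing); releases mu7
  run task-8 (it waits on nothing); releases mu2
  task-0 waits on mu2 — all released -> runs and releases mu19
  task-6 waits on mu6 — all released -> runs and releases mu12 and mu5
  task-1 waits on mu7 — all released -> runs and releases mu16
  task-7 waits on mu2 and mu19 — all released -> runs and releases mu11 and mu9
  task-3 waits on mu2, mu6, mu9, mu16 and mu7 — all released -> runs and releases mu1 and mu13
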